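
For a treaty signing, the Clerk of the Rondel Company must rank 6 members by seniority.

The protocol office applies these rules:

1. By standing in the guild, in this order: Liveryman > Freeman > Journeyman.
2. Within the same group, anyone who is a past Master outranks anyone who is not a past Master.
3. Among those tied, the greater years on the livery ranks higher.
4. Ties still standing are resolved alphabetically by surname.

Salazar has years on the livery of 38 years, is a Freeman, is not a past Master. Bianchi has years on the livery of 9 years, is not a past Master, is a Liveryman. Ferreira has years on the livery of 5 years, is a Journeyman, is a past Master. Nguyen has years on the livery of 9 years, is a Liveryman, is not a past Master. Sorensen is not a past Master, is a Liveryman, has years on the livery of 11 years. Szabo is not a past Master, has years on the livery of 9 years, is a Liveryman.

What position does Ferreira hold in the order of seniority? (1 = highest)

By standing in the guild: Sorensen, Bianchi, Nguyen and Szabo (Liveryman); then Salazar (Freeman); then Ferreira (Journeyman).
Sorensen, Bianchi, Nguyen and Szabo are each not a past Master, so the next rule applies.
Among Sorensen, Bianchi, Nguyen and Szabo, by years on the livery (higher first): Sorensen (11 years) before Bianchi, Nguyen and Szabo (9 years).
Among Bianchi, Nguyen and Szabo, alphabetically by surname: Bianchi before Nguyen before Szabo.
Order: Sorensen, Bianchi, Nguyen, Szabo, Salazar, Ferreira. So position 6.

6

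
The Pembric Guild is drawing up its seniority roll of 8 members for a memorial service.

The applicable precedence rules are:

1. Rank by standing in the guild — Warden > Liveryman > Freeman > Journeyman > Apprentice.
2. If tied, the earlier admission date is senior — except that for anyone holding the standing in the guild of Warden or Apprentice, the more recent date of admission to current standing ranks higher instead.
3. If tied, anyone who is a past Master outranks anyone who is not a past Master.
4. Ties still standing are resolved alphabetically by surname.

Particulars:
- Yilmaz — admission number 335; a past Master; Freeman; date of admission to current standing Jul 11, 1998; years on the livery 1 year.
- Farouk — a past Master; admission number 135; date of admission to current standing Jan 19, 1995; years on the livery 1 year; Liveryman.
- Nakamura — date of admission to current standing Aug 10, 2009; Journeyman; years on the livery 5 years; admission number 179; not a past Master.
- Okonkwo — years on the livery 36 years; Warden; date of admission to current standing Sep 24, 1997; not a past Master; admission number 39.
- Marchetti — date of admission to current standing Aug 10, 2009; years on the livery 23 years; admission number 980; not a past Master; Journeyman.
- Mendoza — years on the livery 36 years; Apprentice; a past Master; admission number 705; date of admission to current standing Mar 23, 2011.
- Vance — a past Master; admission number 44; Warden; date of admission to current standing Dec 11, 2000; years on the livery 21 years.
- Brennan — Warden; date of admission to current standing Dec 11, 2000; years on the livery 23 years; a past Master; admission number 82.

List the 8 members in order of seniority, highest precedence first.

By standing in the guild: Brennan, Vance and Okonkwo (Warden); then Farouk (Liveryman); then Yilmaz (Freeman); then Marchetti and Nakamura (Journeyman); then Mendoza (Apprentice).
Among Brennan, Vance and Okonkwo, by date of admission to current standing (later first) (reversed rule for this group): Brennan and Vance (Dec 11, 2000) before Okonkwo (Sep 24, 1997).
Brennan and Vance are each a past Master, so the next rule applies.
Among Brennan and Vance, alphabetically by surname: Brennan before Vance.
Marchetti and Nakamura both have date of admission to current standing Aug 10, 2009, so the next rule applies.
Marchetti and Nakamura are each not a past Master, so the next rule applies.
Among Marchetti and Nakamura, alphabetically by surname: Marchetti before Nakamura.
Full order: Brennan, Vance, Okonkwo, Farouk, Yilmaz, Marchetti, Nakamura, Mendoza.

Brennan, Vance, Okonkwo, Farouk, Yilmaz, Marchetti, Nakamura, Mendoza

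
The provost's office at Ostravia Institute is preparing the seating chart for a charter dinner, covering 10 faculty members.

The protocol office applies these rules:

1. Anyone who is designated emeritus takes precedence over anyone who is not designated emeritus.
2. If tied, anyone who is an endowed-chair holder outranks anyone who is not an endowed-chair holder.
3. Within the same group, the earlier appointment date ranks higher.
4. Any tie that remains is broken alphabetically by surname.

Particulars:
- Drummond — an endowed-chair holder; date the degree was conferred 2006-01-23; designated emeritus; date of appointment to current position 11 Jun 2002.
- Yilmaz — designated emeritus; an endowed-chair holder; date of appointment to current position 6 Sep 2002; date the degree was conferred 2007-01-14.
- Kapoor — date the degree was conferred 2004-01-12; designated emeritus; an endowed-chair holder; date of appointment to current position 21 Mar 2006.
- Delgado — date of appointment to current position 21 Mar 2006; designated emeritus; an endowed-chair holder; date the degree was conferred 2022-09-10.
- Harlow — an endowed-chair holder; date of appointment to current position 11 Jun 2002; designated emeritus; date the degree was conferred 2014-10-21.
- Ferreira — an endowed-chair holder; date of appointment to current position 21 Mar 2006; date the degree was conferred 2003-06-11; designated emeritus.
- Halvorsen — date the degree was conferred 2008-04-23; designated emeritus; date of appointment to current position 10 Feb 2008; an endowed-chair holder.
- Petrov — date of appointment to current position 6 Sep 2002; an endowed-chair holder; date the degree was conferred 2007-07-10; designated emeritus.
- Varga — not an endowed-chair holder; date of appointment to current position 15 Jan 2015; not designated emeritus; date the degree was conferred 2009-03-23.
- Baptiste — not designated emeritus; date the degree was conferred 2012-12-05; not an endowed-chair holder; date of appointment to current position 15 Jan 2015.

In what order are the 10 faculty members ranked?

Drummond, Harlow, Petrov, Yilmaz, Delgado, Ferreira, Kapoor, Halvorsen, Baptiste, Varga

By the first rule: Drummond, Harlow, Petrov, Yilmaz, Delgado, Ferreira, Kapoor and Halvorsen (each designated emeritus); then Baptiste and Varga (both not designated emeritus).
Drummond, Harlow, Petrov, Yilmaz, Delgado, Ferreira, Kapoor and Halvorsen are each an endowed-chair holder, so the next rule applies.
Among Drummond, Harlow, Petrov, Yilmaz, Delgado, Ferreira, Kapoor and Halvorsen, by date of appointment to current position (earlier first): Drummond and Harlow (11 Jun 2002) before Petrov and Yilmaz (6 Sep 2002) before Delgado, Ferreira and Kapoor (21 Mar 2006) before Halvorsen (10 Feb 2008).
Among Drummond and Harlow, alphabetically by surname: Drummond before Harlow.
Among Petrov and Yilmaz, alphabetically by surname: Petrov before Yilmaz.
Among Delgado, Ferreira and Kapoor, alphabetically by surname: Delgado before Ferreira before Kapoor.
Baptiste and Varga are each not an endowed-chair holder, so the next rule applies.
Baptiste and Varga both have date of appointment to current position 15 Jan 2015, so the next rule applies.
Among Baptiste and Varga, alphabetically by surname: Baptiste before Varga.
Full order: Drummond, Harlow, Petrov, Yilmaz, Delgado, Ferreira, Kapoor, Halvorsen, Baptiste, Varga.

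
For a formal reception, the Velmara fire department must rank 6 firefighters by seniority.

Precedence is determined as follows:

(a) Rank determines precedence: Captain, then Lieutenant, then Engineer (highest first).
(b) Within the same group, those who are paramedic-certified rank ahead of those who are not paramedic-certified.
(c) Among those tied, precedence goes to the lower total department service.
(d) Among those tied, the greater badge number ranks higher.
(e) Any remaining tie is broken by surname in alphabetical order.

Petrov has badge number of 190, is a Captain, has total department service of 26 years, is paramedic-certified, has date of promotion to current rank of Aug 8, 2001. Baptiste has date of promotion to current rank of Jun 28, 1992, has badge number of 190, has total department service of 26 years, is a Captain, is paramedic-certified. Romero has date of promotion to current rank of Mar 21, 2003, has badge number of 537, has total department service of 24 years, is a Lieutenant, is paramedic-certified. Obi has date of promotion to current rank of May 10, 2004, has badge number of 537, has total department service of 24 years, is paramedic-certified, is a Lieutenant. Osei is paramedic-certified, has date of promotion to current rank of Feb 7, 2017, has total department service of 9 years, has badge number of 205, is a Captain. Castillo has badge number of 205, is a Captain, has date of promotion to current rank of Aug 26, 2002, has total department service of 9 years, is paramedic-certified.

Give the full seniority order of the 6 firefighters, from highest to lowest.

By rank: Castillo, Osei, Baptiste and Petrov (Captain); then Obi and Romero (Lieutenant).
Castillo, Osei, Baptiste and Petrov are each paramedic-certified, so the next rule applies.
Among Castillo, Osei, Baptiste and Petrov, by total department service (lower first): Castillo and Osei (9 years) before Baptiste and Petrov (26 years).
Castillo and Osei both have badge number 205, so the next rule applies.
Among Castillo and Osei, alphabetically by surname: Castillo before Osei.
Baptiste and Petrov both have badge number 190, so the next rule applies.
Among Baptiste and Petrov, alphabetically by surname: Baptiste before Petrov.
Obi and Romero are each paramedic-certified, so the next rule applies.
Obi and Romero both have total department service 24 years, so the next rule applies.
Obi and Romero both have badge number 537, so the next rule applies.
Among Obi and Romero, alphabetically by surname: Obi before Romero.
Full order: Castillo, Osei, Baptiste, Petrov, Obi, Romero.

Castillo, Osei, Baptiste, Petrov, Obi, Romero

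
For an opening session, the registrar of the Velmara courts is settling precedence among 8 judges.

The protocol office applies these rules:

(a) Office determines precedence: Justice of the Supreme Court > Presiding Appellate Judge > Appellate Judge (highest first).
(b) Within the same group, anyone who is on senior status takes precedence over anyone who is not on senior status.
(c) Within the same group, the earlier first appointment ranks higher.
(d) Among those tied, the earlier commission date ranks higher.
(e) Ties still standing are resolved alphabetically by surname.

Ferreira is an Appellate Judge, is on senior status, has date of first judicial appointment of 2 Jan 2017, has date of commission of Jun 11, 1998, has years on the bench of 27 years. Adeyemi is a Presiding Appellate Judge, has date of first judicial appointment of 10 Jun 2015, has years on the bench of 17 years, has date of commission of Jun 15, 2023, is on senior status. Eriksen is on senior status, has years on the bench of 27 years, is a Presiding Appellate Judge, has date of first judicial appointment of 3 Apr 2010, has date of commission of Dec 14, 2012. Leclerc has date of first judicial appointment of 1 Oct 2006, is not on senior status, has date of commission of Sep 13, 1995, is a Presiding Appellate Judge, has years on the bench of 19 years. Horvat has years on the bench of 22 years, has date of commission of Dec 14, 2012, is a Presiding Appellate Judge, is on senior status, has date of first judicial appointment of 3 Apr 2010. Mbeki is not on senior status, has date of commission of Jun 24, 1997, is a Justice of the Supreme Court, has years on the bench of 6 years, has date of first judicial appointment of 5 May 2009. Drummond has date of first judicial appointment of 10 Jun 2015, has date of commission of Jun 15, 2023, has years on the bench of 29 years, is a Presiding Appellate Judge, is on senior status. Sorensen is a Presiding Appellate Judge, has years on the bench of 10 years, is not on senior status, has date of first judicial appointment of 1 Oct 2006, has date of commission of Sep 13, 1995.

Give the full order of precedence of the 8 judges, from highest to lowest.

Mbeki, Eriksen, Horvat, Adeyemi, Drummond, Leclerc, Sorensen, Ferreira

By office: Mbeki (Justice of the Supreme Court); then Eriksen, Horvat, Adeyemi, Drummond, Leclerc and Sorensen (Presiding Appellate Judge); then Ferreira (Appellate Judge).
Among Eriksen, Horvat, Adeyemi, Drummond, Leclerc and Sorensen, on senior status before not on senior status: Eriksen, Horvat, Adeyemi and Drummond (on senior status) before Leclerc and Sorensen (not on senior status).
Among Eriksen, Horvat, Adeyemi and Drummond, by date of first judicial appointment (earlier first): Eriksen and Horvat (3 Apr 2010) before Adeyemi and Drummond (10 Jun 2015).
Eriksen and Horvat both have date of commission Dec 14, 2012, so the next rule applies.
Among Eriksen and Horvat, alphabetically by surname: Eriksen before Horvat.
Adeyemi and Drummond both have date of commission Jun 15, 2023, so the next rule applies.
Among Adeyemi and Drummond, alphabetically by surname: Adeyemi before Drummond.
Leclerc and Sorensen both have date of first judicial appointment 1 Oct 2006, so the next rule applies.
Leclerc and Sorensen both have date of commission Sep 13, 1995, so the next rule applies.
Among Leclerc and Sorensen, alphabetically by surname: Leclerc before Sorensen.
Full order: Mbeki, Eriksen, Horvat, Adeyemi, Drummond, Leclerc, Sorensen, Ferreira.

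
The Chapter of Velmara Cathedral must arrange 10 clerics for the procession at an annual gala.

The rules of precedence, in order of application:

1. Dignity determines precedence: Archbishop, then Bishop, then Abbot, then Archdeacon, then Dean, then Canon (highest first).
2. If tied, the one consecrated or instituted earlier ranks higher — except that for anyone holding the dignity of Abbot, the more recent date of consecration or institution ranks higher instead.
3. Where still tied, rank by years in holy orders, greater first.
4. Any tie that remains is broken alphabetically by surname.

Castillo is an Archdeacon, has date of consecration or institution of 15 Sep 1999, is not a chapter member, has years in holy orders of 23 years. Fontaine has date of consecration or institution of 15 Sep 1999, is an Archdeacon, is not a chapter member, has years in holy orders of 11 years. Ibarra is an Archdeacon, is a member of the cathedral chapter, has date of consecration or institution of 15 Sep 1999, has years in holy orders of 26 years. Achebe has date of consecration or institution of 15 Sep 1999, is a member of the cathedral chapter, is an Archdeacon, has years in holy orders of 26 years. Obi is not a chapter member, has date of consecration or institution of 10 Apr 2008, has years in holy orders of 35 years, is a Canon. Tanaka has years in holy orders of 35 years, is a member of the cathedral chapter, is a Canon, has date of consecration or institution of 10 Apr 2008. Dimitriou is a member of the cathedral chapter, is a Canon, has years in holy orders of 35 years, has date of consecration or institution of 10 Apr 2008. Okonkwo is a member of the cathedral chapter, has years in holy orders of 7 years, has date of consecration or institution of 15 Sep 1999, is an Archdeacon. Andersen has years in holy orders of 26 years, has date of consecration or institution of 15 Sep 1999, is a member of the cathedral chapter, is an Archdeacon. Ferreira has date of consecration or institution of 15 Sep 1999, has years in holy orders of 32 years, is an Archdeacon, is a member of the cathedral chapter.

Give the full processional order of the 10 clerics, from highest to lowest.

By dignity: Ferreira, Achebe, Andersen, Ibarra, Castillo, Fontaine and Okonkwo (Archdeacon); then Dimitriou, Obi and Tanaka (Canon).
Ferreira, Achebe, Andersen, Ibarra, Castillo, Fontaine and Okonkwo all have date of consecration or institution 15 Sep 1999, so the next rule applies.
Among Ferreira, Achebe, Andersen, Ibarra, Castillo, Fontaine and Okonkwo, by years in holy orders (higher first): Ferreira (32 years) before Achebe, Andersen and Ibarra (26 years) before Castillo (23 years) before Fontaine (11 years) before Okonkwo (7 years).
Among Achebe, Andersen and Ibarra, alphabetically by surname: Achebe before Andersen before Ibarra.
Dimitriou, Obi and Tanaka all have date of consecration or institution 10 Apr 2008, so the next rule applies.
Dimitriou, Obi and Tanaka all have years in holy orders 35 years, so the next rule applies.
Among Dimitriou, Obi and Tanaka, alphabetically by surname: Dimitriou before Obi before Tanaka.
Full order: Ferreira, Achebe, Andersen, Ibarra, Castillo, Fontaine, Okonkwo, Dimitriou, Obi, Tanaka.

Ferreira, Achebe, Andersen, Ibarra, Castillo, Fontaine, Okonkwo, Dimitriou, Obi, Tanaka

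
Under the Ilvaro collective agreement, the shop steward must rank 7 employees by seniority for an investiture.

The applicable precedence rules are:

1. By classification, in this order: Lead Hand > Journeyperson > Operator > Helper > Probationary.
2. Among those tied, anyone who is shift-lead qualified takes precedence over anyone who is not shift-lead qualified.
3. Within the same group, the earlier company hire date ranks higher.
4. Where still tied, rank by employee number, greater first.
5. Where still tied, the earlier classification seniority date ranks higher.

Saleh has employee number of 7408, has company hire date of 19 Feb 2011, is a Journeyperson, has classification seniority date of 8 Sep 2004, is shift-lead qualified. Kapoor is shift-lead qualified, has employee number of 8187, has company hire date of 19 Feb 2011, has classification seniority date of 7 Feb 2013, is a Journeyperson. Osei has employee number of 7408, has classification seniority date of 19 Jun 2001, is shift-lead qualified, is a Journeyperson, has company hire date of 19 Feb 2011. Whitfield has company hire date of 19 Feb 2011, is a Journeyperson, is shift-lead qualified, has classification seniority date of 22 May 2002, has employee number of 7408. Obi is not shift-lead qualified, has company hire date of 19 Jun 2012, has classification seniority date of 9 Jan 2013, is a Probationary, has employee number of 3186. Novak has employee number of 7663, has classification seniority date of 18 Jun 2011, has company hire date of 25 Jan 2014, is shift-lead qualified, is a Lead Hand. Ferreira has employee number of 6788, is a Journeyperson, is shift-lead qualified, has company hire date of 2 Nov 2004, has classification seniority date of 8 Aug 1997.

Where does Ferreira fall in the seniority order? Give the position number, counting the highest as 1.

By classification: Novak (Lead Hand); then Ferreira, Kapoor, Osei, Whitfield and Saleh (Journeyperson); then Obi (Probationary).
Ferreira, Kapoor, Osei, Whitfield and Saleh are each shift-lead qualified, so the next rule applies.
Among Ferreira, Kapoor, Osei, Whitfield and Saleh, by company hire date (earlier first): Ferreira (2 Nov 2004) before Kapoor, Osei, Whitfield and Saleh (19 Feb 2011).
Among Kapoor, Osei, Whitfield and Saleh, by employee number (higher first): Kapoor (8187) before Osei, Whitfield and Saleh (7408).
Among Osei, Whitfield and Saleh, by classification seniority date (earlier first): Osei (19 Jun 2001) before Whitfield (22 May 2002) before Saleh (8 Sep 2004).
Order: Novak, Ferreira, Kapoor, Osei, Whitfield, Saleh, Obi. So position 2.

2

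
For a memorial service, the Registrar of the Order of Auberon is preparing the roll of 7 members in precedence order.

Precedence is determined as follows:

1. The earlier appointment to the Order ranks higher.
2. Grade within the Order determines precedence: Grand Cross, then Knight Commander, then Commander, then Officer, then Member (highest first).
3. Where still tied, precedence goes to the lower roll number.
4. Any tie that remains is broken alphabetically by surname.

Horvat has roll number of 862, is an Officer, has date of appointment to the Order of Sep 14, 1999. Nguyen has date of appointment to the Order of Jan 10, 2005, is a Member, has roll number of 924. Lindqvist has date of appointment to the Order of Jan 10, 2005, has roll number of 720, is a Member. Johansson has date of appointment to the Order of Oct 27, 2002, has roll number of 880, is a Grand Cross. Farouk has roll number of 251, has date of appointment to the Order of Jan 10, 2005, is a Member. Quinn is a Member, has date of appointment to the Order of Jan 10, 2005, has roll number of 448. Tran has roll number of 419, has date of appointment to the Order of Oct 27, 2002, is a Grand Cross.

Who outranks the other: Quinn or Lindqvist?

By date of appointment to the Order (earlier first): Horvat (Sep 14, 1999); then Tran and Johansson (both Oct 27, 2002); then Farouk, Quinn, Lindqvist and Nguyen (each Jan 10, 2005).
Tran and Johansson are each Grand Cross, so the next rule applies.
Among Tran and Johansson, by roll number (lower first): Tran (419) before Johansson (880).
Farouk, Quinn, Lindqvist and Nguyen are each Member, so the next rule applies.
Among Farouk, Quinn, Lindqvist and Nguyen, by roll number (lower first): Farouk (251) before Quinn (448) before Lindqvist (720) before Nguyen (924).
So Quinn takes precedence.

Quinn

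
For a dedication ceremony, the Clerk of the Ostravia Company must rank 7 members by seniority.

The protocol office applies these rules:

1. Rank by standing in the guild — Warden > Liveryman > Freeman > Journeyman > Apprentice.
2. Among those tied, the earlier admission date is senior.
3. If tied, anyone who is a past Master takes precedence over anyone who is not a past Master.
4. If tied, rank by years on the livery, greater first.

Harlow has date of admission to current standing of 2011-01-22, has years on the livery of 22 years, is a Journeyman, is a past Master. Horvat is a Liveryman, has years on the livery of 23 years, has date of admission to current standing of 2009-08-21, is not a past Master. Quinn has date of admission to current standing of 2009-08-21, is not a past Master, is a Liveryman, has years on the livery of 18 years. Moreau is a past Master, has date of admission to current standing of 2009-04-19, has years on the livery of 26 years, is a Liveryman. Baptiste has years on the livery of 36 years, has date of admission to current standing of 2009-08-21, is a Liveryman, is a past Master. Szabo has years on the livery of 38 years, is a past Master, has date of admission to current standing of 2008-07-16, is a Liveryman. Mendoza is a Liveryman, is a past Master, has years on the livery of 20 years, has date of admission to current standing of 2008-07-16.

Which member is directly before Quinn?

Horvat

By standing in the guild: Szabo, Mendoza, Moreau, Baptiste, Horvat and Quinn (Liveryman); then Harlow (Journeyman).
Among Szabo, Mendoza, Moreau, Baptiste, Horvat and Quinn, by date of admission to current standing (earlier first): Szabo and Mendoza (2008-07-16) before Moreau (2009-04-19) before Baptiste, Horvat and Quinn (2009-08-21).
Szabo and Mendoza are each a past Master, so the next rule applies.
Among Szabo and Mendoza, by years on the livery (higher first): Szabo (38 years) before Mendoza (20 years).
Among Baptiste, Horvat and Quinn, a past Master before not a past Master: Baptiste (a past Master) before Horvat and Quinn (not a past Master).
Among Horvat and Quinn, by years on the livery (higher first): Horvat (23 years) before Quinn (18 years).
Order: Szabo, Mendoza, Moreau, Baptiste, Horvat, Quinn, Harlow.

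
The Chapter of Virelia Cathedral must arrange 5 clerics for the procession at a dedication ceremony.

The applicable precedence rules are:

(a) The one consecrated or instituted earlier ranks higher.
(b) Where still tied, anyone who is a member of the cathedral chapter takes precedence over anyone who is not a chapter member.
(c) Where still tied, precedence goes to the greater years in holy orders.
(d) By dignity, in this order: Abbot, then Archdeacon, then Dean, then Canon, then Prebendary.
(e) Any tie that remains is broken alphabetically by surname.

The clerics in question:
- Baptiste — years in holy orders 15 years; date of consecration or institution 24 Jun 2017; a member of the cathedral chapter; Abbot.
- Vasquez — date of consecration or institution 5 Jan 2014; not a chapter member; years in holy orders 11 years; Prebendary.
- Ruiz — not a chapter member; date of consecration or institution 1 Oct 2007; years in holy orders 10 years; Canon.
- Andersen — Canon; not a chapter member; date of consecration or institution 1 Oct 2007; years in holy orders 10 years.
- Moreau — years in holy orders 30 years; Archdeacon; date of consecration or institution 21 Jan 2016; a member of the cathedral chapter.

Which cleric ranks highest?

Andersen

By date of consecration or institution (earlier first): Andersen and Ruiz (both 1 Oct 2007); then Vasquez (5 Jan 2014); then Moreau (21 Jan 2016); then Baptiste (24 Jun 2017).
Andersen and Ruiz are each not a chapter member, so the next rule applies.
Andersen and Ruiz both have years in holy orders 10 years, so the next rule applies.
Andersen and Ruiz are each Canon, so the next rule applies.
Among Andersen and Ruiz, alphabetically by surname: Andersen before Ruiz.
Order: Andersen, Ruiz, Vasquez, Moreau, Baptiste.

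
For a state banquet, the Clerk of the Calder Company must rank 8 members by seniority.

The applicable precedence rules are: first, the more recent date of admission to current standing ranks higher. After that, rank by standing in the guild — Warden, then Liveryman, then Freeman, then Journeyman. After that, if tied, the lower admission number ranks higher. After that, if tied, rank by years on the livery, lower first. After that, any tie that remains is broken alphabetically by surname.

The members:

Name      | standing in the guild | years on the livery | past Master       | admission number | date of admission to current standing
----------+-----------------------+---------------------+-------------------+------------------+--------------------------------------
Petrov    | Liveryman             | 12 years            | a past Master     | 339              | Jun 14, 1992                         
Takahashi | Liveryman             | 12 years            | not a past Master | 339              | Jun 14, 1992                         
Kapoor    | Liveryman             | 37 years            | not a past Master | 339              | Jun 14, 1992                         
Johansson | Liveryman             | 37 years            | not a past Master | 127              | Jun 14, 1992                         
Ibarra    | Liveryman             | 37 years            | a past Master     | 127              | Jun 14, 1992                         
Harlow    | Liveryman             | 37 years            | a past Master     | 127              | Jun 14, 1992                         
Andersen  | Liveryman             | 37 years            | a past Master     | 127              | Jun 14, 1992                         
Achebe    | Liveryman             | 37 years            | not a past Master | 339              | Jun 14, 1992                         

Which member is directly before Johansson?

Ibarra

By date of admission to current standing (later first): Andersen, Harlow, Ibarra, Johansson, Petrov, Takahashi, Achebe and Kapoor (each Jun 14, 1992).
Andersen, Harlow, Ibarra, Johansson, Petrov, Takahashi, Achebe and Kapoor are each Liveryman, so the next rule applies.
Among Andersen, Harlow, Ibarra, Johansson, Petrov, Takahashi, Achebe and Kapoor, by admission number (lower first): Andersen, Harlow, Ibarra and Johansson (127) before Petrov, Takahashi, Achebe and Kapoor (339).
Andersen, Harlow, Ibarra and Johansson all have years on the livery 37 years, so the next rule applies.
Among Andersen, Harlow, Ibarra and Johansson, alphabetically by surname: Andersen before Harlow before Ibarra before Johansson.
Among Petrov, Takahashi, Achebe and Kapoor, by years on the livery (lower first): Petrov and Takahashi (12 years) before Achebe and Kapoor (37 years).
Among Petrov and Takahashi, alphabetically by surname: Petrov before Takahashi.
Among Achebe and Kapoor, alphabetically by surname: Achebe before Kapoor.
Order: Andersen, Harlow, Ibarra, Johansson, Petrov, Takahashi, Achebe, Kapoor.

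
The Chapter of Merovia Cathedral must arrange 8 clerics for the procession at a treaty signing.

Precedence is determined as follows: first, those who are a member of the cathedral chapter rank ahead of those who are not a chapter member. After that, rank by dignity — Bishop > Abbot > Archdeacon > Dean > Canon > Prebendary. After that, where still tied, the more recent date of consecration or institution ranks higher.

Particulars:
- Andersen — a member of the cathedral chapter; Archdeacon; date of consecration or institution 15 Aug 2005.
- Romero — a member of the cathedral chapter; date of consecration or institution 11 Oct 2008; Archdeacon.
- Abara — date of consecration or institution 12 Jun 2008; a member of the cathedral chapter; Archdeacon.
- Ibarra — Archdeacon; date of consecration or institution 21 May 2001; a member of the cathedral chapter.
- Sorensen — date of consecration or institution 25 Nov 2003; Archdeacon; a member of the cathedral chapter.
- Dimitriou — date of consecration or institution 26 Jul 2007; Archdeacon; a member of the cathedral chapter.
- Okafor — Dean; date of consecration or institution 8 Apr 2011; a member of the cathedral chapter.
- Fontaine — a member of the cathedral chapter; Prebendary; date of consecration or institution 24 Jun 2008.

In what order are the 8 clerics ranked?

Romero, Abara, Dimitriou, Andersen, Sorensen, Ibarra, Okafor, Fontaine

By the first rule: Romero, Abara, Dimitriou, Andersen, Sorensen, Ibarra, Okafor and Fontaine (each a member of the cathedral chapter).
Among Romero, Abara, Dimitriou, Andersen, Sorensen, Ibarra, Okafor and Fontaine, by dignity: Romero, Abara, Dimitriou, Andersen, Sorensen and Ibarra (Archdeacon) before Okafor (Dean) before Fontaine (Prebendary).
Among Romero, Abara, Dimitriou, Andersen, Sorensen and Ibarra, by date of consecration or institution (later first): Romero (11 Oct 2008) before Abara (12 Jun 2008) before Dimitriou (26 Jul 2007) before Andersen (15 Aug 2005) before Sorensen (25 Nov 2003) before Ibarra (21 May 2001).
Full order: Romero, Abara, Dimitriou, Andersen, Sorensen, Ibarra, Okafor, Fontaine.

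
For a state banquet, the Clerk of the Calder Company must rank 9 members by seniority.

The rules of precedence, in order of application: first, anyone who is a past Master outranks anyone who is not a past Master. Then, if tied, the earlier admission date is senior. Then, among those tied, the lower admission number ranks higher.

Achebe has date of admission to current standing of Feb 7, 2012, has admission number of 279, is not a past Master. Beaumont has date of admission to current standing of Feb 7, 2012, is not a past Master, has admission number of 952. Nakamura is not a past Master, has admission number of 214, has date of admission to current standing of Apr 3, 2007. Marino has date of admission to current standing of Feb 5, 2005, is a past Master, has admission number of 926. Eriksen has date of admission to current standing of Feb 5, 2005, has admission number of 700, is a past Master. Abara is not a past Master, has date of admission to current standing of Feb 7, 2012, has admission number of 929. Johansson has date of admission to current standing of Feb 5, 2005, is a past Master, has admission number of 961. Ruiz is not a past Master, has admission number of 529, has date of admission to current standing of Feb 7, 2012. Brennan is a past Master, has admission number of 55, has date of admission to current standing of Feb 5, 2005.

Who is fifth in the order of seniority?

Nakamura

By the first rule: Brennan, Eriksen, Marino and Johansson (each a past Master); then Nakamura, Achebe, Ruiz, Abara and Beaumont (each not a past Master).
Brennan, Eriksen, Marino and Johansson all have date of admission to current standing Feb 5, 2005, so the next rule applies.
Among Brennan, Eriksen, Marino and Johansson, by admission number (lower first): Brennan (55) before Eriksen (700) before Marino (926) before Johansson (961).
Among Nakamura, Achebe, Ruiz, Abara and Beaumont, by date of admission to current standing (earlier first): Nakamura (Apr 3, 2007) before Achebe, Ruiz, Abara and Beaumont (Feb 7, 2012).
Among Achebe, Ruiz, Abara and Beaumont, by admission number (lower first): Achebe (279) before Ruiz (529) before Abara (929) before Beaumont (952).
Order: Brennan, Eriksen, Marino, Johansson, Nakamura, Achebe, Ruiz, Abara, Beaumont.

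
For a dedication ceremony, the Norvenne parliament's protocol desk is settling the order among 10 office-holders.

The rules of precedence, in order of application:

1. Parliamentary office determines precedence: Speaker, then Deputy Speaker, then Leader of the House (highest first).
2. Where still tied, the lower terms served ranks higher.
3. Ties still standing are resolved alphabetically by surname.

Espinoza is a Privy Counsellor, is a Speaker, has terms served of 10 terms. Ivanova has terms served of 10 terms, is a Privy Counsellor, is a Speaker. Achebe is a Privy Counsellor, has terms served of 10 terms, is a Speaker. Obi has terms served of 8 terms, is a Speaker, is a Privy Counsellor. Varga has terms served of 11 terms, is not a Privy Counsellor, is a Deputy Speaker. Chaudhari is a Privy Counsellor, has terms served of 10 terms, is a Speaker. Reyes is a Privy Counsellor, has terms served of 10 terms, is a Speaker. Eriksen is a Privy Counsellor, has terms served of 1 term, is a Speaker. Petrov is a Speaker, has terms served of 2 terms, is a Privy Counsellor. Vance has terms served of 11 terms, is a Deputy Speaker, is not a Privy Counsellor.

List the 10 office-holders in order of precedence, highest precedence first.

By parliamentary office: Eriksen, Petrov, Obi, Achebe, Chaudhari, Espinoza, Ivanova and Reyes (Speaker); then Vance and Varga (Deputy Speaker).
Among Eriksen, Petrov, Obi, Achebe, Chaudhari, Espinoza, Ivanova and Reyes, by terms served (lower first): Eriksen (1 term) before Petrov (2 terms) before Obi (8 terms) before Achebe, Chaudhari, Espinoza, Ivanova and Reyes (10 terms).
Among Achebe, Chaudhari, Espinoza, Ivanova and Reyes, alphabetically by surname: Achebe before Chaudhari before Espinoza before Ivanova before Reyes.
Vance and Varga both have terms served 11 terms, so the next rule applies.
Among Vance and Varga, alphabetically by surname: Vance before Varga.
Full order: Eriksen, Petrov, Obi, Achebe, Chaudhari, Espinoza, Ivanova, Reyes, Vance, Varga.

Eriksen, Petrov, Obi, Achebe, Chaudhari, Espinoza, Ivanova, Reyes, Vance, Varga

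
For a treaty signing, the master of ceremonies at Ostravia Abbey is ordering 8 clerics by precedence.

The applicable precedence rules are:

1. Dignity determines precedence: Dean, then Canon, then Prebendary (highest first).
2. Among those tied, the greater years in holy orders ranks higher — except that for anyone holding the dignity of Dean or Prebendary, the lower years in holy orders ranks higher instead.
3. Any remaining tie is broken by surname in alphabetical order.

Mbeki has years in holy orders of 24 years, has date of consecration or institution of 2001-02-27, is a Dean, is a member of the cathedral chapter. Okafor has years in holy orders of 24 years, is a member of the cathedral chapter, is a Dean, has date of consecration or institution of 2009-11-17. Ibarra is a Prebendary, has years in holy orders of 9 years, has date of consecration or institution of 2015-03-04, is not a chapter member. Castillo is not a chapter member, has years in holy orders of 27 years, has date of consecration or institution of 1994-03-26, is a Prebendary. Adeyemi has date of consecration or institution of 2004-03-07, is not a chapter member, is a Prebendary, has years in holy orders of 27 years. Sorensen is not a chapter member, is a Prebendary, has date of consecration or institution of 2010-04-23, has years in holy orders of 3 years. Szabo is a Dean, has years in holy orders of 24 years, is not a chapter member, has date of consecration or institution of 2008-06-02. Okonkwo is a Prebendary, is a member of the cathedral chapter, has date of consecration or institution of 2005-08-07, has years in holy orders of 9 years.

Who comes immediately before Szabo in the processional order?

By dignity: Mbeki, Okafor and Szabo (Dean); then Sorensen, Ibarra, Okonkwo, Adeyemi and Castillo (Prebendary).
Mbeki, Okafor and Szabo all have years in holy orders 24 years, so the next rule applies.
Among Mbeki, Okafor and Szabo, alphabetically by surname: Mbeki before Okafor before Szabo.
Among Sorensen, Ibarra, Okonkwo, Adeyemi and Castillo, by years in holy orders (lower first) (reversed rule for this group): Sorensen (3 years) before Ibarra and Okonkwo (9 years) before Adeyemi and Castillo (27 years).
Among Ibarra and Okonkwo, alphabetically by surname: Ibarra before Okonkwo.
Among Adeyemi and Castillo, alphabetically by surname: Adeyemi before Castillo.
Order: Mbeki, Okafor, Szabo, Sorensen, Ibarra, Okonkwo, Adeyemi, Castillo.

Okafor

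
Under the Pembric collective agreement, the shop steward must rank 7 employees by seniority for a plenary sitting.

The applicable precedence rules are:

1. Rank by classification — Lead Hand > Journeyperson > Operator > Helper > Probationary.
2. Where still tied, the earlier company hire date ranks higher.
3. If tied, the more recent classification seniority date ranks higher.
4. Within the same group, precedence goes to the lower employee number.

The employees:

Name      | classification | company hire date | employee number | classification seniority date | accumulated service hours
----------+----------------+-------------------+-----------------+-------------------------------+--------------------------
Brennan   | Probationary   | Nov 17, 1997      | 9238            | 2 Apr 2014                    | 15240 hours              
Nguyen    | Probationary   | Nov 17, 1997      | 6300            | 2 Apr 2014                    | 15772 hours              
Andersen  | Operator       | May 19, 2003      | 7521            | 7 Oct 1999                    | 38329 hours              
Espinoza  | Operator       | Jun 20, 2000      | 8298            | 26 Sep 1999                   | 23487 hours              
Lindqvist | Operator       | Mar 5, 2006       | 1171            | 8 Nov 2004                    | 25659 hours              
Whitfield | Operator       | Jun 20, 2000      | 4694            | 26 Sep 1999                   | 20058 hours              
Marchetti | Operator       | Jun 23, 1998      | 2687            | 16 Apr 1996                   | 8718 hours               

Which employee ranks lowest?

Brennan

By classification: Marchetti, Whitfield, Espinoza, Andersen and Lindqvist (Operator); then Nguyen and Brennan (Probationary).
Among Marchetti, Whitfield, Espinoza, Andersen and Lindqvist, by company hire date (earlier first): Marchetti (Jun 23, 1998) before Whitfield and Espinoza (Jun 20, 2000) before Andersen (May 19, 2003) before Lindqvist (Mar 5, 2006).
Whitfield and Espinoza both have classification seniority date 26 Sep 1999, so the next rule applies.
Among Whitfield and Espinoza, by employee number (lower first): Whitfield (4694) before Espinoza (8298).
Nguyen and Brennan both have company hire date Nov 17, 1997, so the next rule applies.
Nguyen and Brennan both have classification seniority date 2 Apr 2014, so the next rule applies.
Among Nguyen and Brennan, by employee number (lower first): Nguyen (6300) before Brennan (9238).
Order: Marchetti, Whitfield, Espinoza, Andersen, Lindqvist, Nguyen, Brennan.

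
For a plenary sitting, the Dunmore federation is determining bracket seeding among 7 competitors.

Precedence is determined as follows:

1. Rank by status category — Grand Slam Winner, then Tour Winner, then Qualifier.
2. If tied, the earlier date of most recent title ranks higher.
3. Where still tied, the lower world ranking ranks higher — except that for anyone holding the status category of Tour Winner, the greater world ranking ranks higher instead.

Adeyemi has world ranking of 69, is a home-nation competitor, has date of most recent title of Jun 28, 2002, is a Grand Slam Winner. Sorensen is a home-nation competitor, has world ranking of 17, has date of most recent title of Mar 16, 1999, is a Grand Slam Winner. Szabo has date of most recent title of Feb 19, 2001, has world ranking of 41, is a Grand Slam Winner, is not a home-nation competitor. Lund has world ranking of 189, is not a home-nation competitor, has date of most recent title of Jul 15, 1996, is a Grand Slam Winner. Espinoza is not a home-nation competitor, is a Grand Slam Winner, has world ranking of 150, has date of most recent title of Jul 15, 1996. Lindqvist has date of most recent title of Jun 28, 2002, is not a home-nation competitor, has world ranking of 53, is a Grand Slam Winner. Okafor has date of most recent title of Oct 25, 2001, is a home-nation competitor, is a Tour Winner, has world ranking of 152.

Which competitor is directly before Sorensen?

By status category: Espinoza, Lund, Sorensen, Szabo, Lindqvist and Adeyemi (Grand Slam Winner); then Okafor (Tour Winner).
Among Espinoza, Lund, Sorensen, Szabo, Lindqvist and Adeyemi, by date of most recent title (earlier first): Espinoza and Lund (Jul 15, 1996) before Sorensen (Mar 16, 1999) before Szabo (Feb 19, 2001) before Lindqvist and Adeyemi (Jun 28, 2002).
Among Espinoza and Lund, by world ranking (lower first): Espinoza (150) before Lund (189).
Among Lindqvist and Adeyemi, by world ranking (lower first): Lindqvist (53) before Adeyemi (69).
Order: Espinoza, Lund, Sorensen, Szabo, Lindqvist, Adeyemi, Okafor.

Lund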